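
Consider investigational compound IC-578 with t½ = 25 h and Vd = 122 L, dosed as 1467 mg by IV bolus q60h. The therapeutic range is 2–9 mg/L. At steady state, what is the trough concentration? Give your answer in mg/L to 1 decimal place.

2.8 mg/L

k = ln2/t½ = ln2/25 ≈ 0.027726 h⁻¹; fraction remaining f = e^(−kτ) = e^(−0.027726×60) ≈ 0.1895.
Single-dose peak C₀ = D/Vd = 1467/122 ≈ 12.025 mg/L.
Steady-state trough Cmin,ss = C₀·f/(1−f) ≈ 12.025 × 0.1895/0.8105 ≈ 2.812 mg/L.
Trough 2.8 mg/L vs MEC 2 mg/L: adequate.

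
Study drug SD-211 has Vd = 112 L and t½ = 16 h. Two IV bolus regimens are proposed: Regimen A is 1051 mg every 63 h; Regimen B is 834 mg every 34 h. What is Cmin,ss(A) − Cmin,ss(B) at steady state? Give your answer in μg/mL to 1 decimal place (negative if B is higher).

-1.6 μg/mL

Regimen A: f = (1/2)^(63/16) ≈ 0.0653; Cmin,ss = (1051/112)·f/(1−f) ≈ 0.656 μg/mL.
Regimen B: f = (1/2)^(34/16) ≈ 0.2293; Cmin,ss = (834/112)·f/(1−f) ≈ 2.215 μg/mL.
Difference ≈ 0.656 − 2.215 ≈ -1.559 μg/mL.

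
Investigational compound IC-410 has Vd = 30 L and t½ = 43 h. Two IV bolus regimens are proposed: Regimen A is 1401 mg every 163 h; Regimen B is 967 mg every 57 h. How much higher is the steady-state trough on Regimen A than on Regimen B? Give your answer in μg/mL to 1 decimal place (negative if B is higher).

Regimen A: f = (1/2)^(163/43) ≈ 0.0723; Cmin,ss = (1401/30)·f/(1−f) ≈ 3.640 μg/mL.
Regimen B: f = (1/2)^(57/43) ≈ 0.3990; Cmin,ss = (967/30)·f/(1−f) ≈ 21.400 μg/mL.
Difference ≈ 3.640 − 21.400 ≈ -17.760 μg/mL.

-17.8 μg/mL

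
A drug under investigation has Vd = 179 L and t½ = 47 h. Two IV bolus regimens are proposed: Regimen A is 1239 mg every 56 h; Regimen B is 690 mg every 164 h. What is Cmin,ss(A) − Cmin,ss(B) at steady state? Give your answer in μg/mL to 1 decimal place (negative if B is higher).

5.0 μg/mL

Regimen A: f = (1/2)^(56/47) ≈ 0.4379; Cmin,ss = (1239/179)·f/(1−f) ≈ 5.392 μg/mL.
Regimen B: f = (1/2)^(164/47) ≈ 0.0890; Cmin,ss = (690/179)·f/(1−f) ≈ 0.377 μg/mL.
Difference ≈ 5.392 − 0.377 ≈ 5.015 μg/mL.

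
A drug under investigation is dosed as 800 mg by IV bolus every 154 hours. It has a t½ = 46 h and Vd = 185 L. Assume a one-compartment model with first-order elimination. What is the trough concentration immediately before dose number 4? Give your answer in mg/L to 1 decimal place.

f = (1/2)^(τ/t½) = (1/2)^(154/46) ≈ 0.0982.
C₀ = D/Vd = 800/185 ≈ 4.324 mg/L.
Before the 4th dose, 3 doses have been given. Superposition: Cmin = C₀·(f + f² + … + f^3).
≈ 4.324 × (0.0982 + 0.0096 + 0.0009) ≈ 4.324 × 0.1087 ≈ 0.470 mg/L.

0.5 mg/L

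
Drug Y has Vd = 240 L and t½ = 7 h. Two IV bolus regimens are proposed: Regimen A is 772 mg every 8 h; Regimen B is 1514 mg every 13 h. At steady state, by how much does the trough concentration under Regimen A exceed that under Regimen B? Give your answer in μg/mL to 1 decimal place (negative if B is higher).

Regimen A: f = (1/2)^(8/7) ≈ 0.4529; Cmin,ss = (772/240)·f/(1−f) ≈ 2.663 μg/mL.
Regimen B: f = (1/2)^(13/7) ≈ 0.2760; Cmin,ss = (1514/240)·f/(1−f) ≈ 2.405 μg/mL.
Difference ≈ 2.663 − 2.405 ≈ 0.258 μg/mL.

0.3 μg/mL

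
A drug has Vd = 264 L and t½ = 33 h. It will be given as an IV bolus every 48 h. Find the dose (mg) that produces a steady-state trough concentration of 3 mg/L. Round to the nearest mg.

τ/t½ = 48/33 ≈ 1.4545, so f = (1/2)^(48/33) ≈ 0.364870.
Cmin,ss = (D/Vd)·f/(1−f), so D = Cmin,ss·Vd·(1−f)/f.
D = 3 × 264 × (1−f)/f ≈ 3 × 264 × 1.74070 ≈ 1378.63 mg.

1379 mg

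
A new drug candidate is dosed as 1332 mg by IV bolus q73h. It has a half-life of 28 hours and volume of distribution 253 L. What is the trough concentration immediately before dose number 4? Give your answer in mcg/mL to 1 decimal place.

f = (1/2)^(τ/t½) = (1/2)^(73/28) ≈ 0.1641.
C₀ = D/Vd = 1332/253 ≈ 5.265 mcg/mL.
Before the 4th dose, 3 doses have been given. Superposition: Cmin = C₀·(f + f² + … + f^3).
≈ 5.265 × (0.1641 + 0.0269 + 0.0044) ≈ 5.265 × 0.1954 ≈ 1.029 mcg/mL.

1.0 mcg/mL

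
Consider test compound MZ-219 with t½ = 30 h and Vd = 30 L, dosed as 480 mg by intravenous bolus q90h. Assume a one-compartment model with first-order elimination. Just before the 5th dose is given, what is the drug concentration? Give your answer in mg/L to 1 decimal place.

2.3 mg/L

f = (1/2)^(τ/t½) = (1/2)^(90/30) ≈ 0.1250.
C₀ = D/Vd = 480/30 ≈ 16.000 mg/L.
Before the 5th dose, 4 doses have been given. Superposition: Cmin = C₀·(f + f² + … + f^4).
≈ 16.000 × (0.1250 + 0.0156 + 0.0020 + 0.0002) ≈ 16.000 × 0.1428 ≈ 2.285 mg/L.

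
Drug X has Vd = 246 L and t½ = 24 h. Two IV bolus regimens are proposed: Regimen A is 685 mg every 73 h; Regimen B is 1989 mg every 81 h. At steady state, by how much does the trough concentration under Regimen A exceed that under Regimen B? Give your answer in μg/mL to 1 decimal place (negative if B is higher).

-0.5 μg/mL

Regimen A: f = (1/2)^(73/24) ≈ 0.1214; Cmin,ss = (685/246)·f/(1−f) ≈ 0.385 μg/mL.
Regimen B: f = (1/2)^(81/24) ≈ 0.0964; Cmin,ss = (1989/246)·f/(1−f) ≈ 0.863 μg/mL.
Difference ≈ 0.385 − 0.863 ≈ -0.478 μg/mL.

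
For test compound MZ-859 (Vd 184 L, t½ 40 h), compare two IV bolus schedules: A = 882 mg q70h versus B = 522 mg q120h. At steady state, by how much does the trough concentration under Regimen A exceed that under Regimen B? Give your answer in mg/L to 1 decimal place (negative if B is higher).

Regimen A: f = (1/2)^(70/40) ≈ 0.2973; Cmin,ss = (882/184)·f/(1−f) ≈ 2.028 mg/L.
Regimen B: f = (1/2)^(120/40) ≈ 0.1250; Cmin,ss = (522/184)·f/(1−f) ≈ 0.405 mg/L.
Difference ≈ 2.028 − 0.405 ≈ 1.623 mg/L.

1.6 mg/L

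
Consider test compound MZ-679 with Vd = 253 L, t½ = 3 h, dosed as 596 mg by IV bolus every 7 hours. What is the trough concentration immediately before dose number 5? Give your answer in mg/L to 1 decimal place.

0.6 mg/L

f = (1/2)^(τ/t½) = (1/2)^(7/3) ≈ 0.1984.
C₀ = D/Vd = 596/253 ≈ 2.356 mg/L.
Before the 5th dose, 4 doses have been given. Superposition: Cmin = C₀·(f + f² + … + f^4).
≈ 2.356 × (0.1984 + 0.0394 + 0.0078 + 0.0015) ≈ 2.356 × 0.2471 ≈ 0.582 mg/L.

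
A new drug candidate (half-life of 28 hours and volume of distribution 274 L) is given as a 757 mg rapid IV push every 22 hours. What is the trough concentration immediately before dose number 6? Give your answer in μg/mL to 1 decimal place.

3.6 μg/mL

f = (1/2)^(τ/t½) = (1/2)^(22/28) ≈ 0.5801.
C₀ = D/Vd = 757/274 ≈ 2.763 μg/mL.
Before the 6th dose, 5 doses have been given. Superposition: Cmin = C₀·(f + f² + … + f^5).
≈ 2.763 × (0.5801 + 0.3365 + 0.1952 + 0.1132 + 0.0657) ≈ 2.763 × 1.2907 ≈ 3.566 μg/mL.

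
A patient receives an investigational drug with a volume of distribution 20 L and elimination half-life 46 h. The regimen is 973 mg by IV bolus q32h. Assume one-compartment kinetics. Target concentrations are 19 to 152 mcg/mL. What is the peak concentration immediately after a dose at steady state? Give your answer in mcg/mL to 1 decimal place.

127.2 mcg/mL

k = ln2/t½ = ln2/46 ≈ 0.015068 h⁻¹; fraction remaining f = e^(−kτ) = e^(−0.015068×32) ≈ 0.6174.
Accumulation ratio R = 1/(1 − f) ≈ 1/0.3826 ≈ 2.6137.
Each bolus raises the concentration by D/Vd = 973/20 ≈ 48.650 mcg/mL.
Steady-state peak Cmax,ss = C₀·R ≈ 48.650 × 2.6137 ≈ 127.157 mcg/mL.
Peak 127.2 mcg/mL vs MTC 152 mcg/mL: below toxic threshold.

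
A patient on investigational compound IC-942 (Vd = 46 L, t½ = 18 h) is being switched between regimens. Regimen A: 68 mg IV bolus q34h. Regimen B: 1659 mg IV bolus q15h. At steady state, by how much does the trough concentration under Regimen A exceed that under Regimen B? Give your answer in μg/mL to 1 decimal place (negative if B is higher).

-45.6 μg/mL

Regimen A: f = (1/2)^(34/18) ≈ 0.2700; Cmin,ss = (68/46)·f/(1−f) ≈ 0.547 μg/mL.
Regimen B: f = (1/2)^(15/18) ≈ 0.5612; Cmin,ss = (1659/46)·f/(1−f) ≈ 46.125 μg/mL.
Difference ≈ 0.547 − 46.125 ≈ -45.578 μg/mL.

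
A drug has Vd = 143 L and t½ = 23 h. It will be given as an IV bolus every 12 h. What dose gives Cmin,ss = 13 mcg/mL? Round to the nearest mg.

τ/t½ = 12/23 ≈ 0.52174, so f = (1/2)^(12/23) ≈ 0.696532.
Cmin,ss = (D/Vd)·f/(1−f), so D = Cmin,ss·Vd·(1−f)/f.
D = 13 × 143 × (1−f)/f ≈ 13 × 143 × 0.43568 ≈ 809.93 mg.

810 mg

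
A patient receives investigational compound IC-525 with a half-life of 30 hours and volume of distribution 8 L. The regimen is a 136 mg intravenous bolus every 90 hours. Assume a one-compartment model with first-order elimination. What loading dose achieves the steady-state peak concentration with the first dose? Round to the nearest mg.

f = (1/2)^(90/30) ≈ 0.125000; accumulation ratio R = 1/(1−f) ≈ 1.14286.
Loading dose to hit Cmax,ss on first dose: D_load = D_maint·R ≈ 136 × 1.14286 ≈ 155.43 mg.

155 mg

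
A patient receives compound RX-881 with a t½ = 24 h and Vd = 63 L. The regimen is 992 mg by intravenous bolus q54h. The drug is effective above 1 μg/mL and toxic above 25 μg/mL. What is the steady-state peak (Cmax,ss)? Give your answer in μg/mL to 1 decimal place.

k = ln2/t½ = ln2/24 ≈ 0.028881 h⁻¹; fraction remaining f = e^(−kτ) = e^(−0.028881×54) ≈ 0.2102.
At steady state, accumulation factor R = 1/(1 − e^(−kτ)) ≈ 1.2661.
Single-dose peak C₀ = D/Vd = 992/63 ≈ 15.746 μg/mL.
Steady-state peak Cmax,ss = C₀·R ≈ 15.746 × 1.2661 ≈ 19.936 μg/mL.
Peak 19.9 μg/mL vs MTC 25 μg/mL: below toxic threshold.

19.9 μg/mL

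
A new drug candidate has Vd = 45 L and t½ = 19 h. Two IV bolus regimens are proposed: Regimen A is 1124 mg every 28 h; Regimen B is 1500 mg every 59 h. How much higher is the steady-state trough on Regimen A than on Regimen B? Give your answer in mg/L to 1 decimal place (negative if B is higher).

9.7 mg/L

Regimen A: f = (1/2)^(28/19) ≈ 0.3601; Cmin,ss = (1124/45)·f/(1−f) ≈ 14.056 mg/L.
Regimen B: f = (1/2)^(59/19) ≈ 0.1162; Cmin,ss = (1500/45)·f/(1−f) ≈ 4.383 mg/L.
Difference ≈ 14.056 − 4.383 ≈ 9.673 mg/L.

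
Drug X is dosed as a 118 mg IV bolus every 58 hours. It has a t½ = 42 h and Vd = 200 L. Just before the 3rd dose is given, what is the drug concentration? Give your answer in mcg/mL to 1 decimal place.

0.3 mcg/mL

f = (1/2)^(τ/t½) = (1/2)^(58/42) ≈ 0.3840.
C₀ = D/Vd = 118/200 ≈ 0.590 mcg/mL.
Before the 3rd dose, 2 doses have been given. Superposition: Cmin = C₀·(f + f²).
≈ 0.590 × (0.3840 + 0.1475) ≈ 0.590 × 0.5315 ≈ 0.314 mcg/mL.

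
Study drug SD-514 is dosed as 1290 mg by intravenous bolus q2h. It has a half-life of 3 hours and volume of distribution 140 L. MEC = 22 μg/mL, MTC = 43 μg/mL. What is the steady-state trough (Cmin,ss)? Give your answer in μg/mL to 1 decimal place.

τ/t½ = 2/3 ≈ 0.66667, so fraction remaining f = (1/2)^(2/3) ≈ 0.6300.
At steady state, accumulation factor R = 1/(1 − e^(−kτ)) ≈ 2.7027.
Single-dose peak C₀ = D/Vd = 1290/140 ≈ 9.214 μg/mL.
Cmax,ss = C₀/(1 − f) ≈ 9.214/0.3700 ≈ 24.903 μg/mL.
Steady-state trough Cmin,ss = Cmax,ss·f ≈ 24.903 × 0.6300 ≈ 15.689 μg/mL.
Trough 15.7 μg/mL vs MEC 22 μg/mL: subtherapeutic.

15.7 μg/mL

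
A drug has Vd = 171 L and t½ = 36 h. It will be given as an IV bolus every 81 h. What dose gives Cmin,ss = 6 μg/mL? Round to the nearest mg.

3855 mg

τ/t½ = 81/36 ≈ 2.25, so f = (1/2)^(81/36) ≈ 0.210224.
Cmin,ss = (D/Vd)·f/(1−f), so D = Cmin,ss·Vd·(1−f)/f.
D = 6 × 171 × (1−f)/f ≈ 6 × 171 × 3.75683 ≈ 3854.51 mg.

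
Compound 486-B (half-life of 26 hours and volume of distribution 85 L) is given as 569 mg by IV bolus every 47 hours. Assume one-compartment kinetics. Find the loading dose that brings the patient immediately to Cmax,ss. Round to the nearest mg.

f = (1/2)^(47/26) ≈ 0.285647; accumulation ratio R = 1/(1−f) ≈ 1.39987.
Loading dose to hit Cmax,ss on first dose: D_load = D_maint·R ≈ 569 × 1.39987 ≈ 796.53 mg.

797 mg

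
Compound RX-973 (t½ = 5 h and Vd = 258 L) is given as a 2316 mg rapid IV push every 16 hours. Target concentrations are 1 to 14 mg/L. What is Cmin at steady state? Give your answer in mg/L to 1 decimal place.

1.1 mg/L

Over one 16-h interval, 16/5 ≈ 3.2 half-lives elapse, leaving f ≈ 0.1088 of each dose.
Single-dose peak C₀ = D/Vd = 2316/258 ≈ 8.977 mg/L.
Steady-state trough Cmin,ss = C₀·f/(1−f) ≈ 8.977 × 0.1088/0.8912 ≈ 1.096 mg/L.
Trough 1.1 mg/L vs MEC 1 mg/L: adequate.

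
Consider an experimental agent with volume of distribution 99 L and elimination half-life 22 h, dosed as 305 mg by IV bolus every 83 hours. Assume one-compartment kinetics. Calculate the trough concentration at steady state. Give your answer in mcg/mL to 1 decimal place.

k = ln2/t½ = ln2/22 ≈ 0.031507 h⁻¹; fraction remaining f = e^(−kτ) = e^(−0.031507×83) ≈ 0.0732.
Single-dose peak C₀ = D/Vd = 305/99 ≈ 3.081 mcg/mL.
Steady-state trough Cmin,ss = C₀·f/(1−f) ≈ 3.081 × 0.0732/0.9268 ≈ 0.243 mcg/mL.

0.2 mcg/mL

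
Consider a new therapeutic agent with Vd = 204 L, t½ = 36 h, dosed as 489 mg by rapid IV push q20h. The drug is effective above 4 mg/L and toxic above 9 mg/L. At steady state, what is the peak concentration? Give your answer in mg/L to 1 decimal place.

Over one 20-h interval, 20/36 ≈ 0.55556 half-lives elapse, leaving f ≈ 0.6804 of each dose.
At steady state, accumulation factor R = 1/(1 − e^(−kτ)) ≈ 3.1289.
Each bolus raises the concentration by D/Vd = 489/204 ≈ 2.397 mg/L.
Cmax,ss = C₀/(1 − f) ≈ 2.397/0.3196 ≈ 7.500 mg/L.
Peak 7.5 mg/L vs MTC 9 mg/L: below toxic threshold.

7.5 mg/L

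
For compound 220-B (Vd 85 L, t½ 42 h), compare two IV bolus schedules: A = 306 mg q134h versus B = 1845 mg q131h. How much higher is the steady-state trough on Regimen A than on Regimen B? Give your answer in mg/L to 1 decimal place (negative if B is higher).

-2.4 mg/L

Regimen A: f = (1/2)^(134/42) ≈ 0.1095; Cmin,ss = (306/85)·f/(1−f) ≈ 0.443 mg/L.
Regimen B: f = (1/2)^(131/42) ≈ 0.1151; Cmin,ss = (1845/85)·f/(1−f) ≈ 2.823 mg/L.
Difference ≈ 0.443 − 2.823 ≈ -2.380 mg/L.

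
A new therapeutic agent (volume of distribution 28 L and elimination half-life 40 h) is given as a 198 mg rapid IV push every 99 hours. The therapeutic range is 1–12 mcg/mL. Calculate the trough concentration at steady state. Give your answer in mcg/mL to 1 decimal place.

Over one 99-h interval, 99/40 ≈ 2.475 half-lives elapse, leaving f ≈ 0.1799 of each dose.
Each bolus raises the concentration by D/Vd = 198/28 ≈ 7.071 mcg/mL.
Steady-state trough Cmin,ss = C₀·f/(1−f) ≈ 7.071 × 0.1799/0.8201 ≈ 1.551 mcg/mL.
Trough 1.6 mcg/mL vs MEC 1 mcg/mL: adequate.

1.6 mcg/mL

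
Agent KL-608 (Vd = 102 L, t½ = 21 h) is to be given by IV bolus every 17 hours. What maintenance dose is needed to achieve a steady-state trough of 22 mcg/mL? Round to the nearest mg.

τ/t½ = 17/21 ≈ 0.80952, so f = (1/2)^(17/21) ≈ 0.570570.
Cmin,ss = (D/Vd)·f/(1−f), so D = Cmin,ss·Vd·(1−f)/f.
D = 22 × 102 × (1−f)/f ≈ 22 × 102 × 0.75263 ≈ 1688.90 mg.

1689 mg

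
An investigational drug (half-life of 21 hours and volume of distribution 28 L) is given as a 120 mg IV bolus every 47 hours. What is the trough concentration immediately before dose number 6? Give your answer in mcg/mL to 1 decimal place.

1.2 mcg/mL

f = (1/2)^(τ/t½) = (1/2)^(47/21) ≈ 0.2120.
C₀ = D/Vd = 120/28 ≈ 4.286 mcg/mL.
Before the 6th dose, 5 doses have been given. Superposition: Cmin = C₀·(f + f² + … + f^5).
≈ 4.286 × (0.2120 + 0.0449 + 0.0095 + 0.0020 + 0.0004) ≈ 4.286 × 0.2688 ≈ 1.152 mcg/mL.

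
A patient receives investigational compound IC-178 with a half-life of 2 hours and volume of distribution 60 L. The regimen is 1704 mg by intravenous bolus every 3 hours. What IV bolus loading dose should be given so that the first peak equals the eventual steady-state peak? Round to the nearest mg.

2636 mg

f = (1/2)^(3/2) ≈ 0.353553; accumulation ratio R = 1/(1−f) ≈ 1.54692.
Loading dose to hit Cmax,ss on first dose: D_load = D_maint·R ≈ 1704 × 1.54692 ≈ 2635.95 mg.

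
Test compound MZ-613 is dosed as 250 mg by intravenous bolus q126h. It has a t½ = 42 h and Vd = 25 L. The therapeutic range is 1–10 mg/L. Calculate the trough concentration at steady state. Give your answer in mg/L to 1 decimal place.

τ = 126 h = 3 half-lives, so f = (1/2)^3 = 0.125.
Accumulation ratio R = 1/(1 − f) = 1/0.875 = 8/7.
Single-dose peak C₀ = D/Vd = 250/25 = 10 mg/L.
Steady-state peak Cmax,ss = C₀·R = 10 × 8/7 ≈ 11.429 mg/L.
Steady-state trough Cmin,ss = Cmax,ss·f ≈ 11.429 × 0.125 ≈ 1.429 mg/L.
Trough 1.4 mg/L vs MEC 1 mg/L: adequate.

1.4 mg/L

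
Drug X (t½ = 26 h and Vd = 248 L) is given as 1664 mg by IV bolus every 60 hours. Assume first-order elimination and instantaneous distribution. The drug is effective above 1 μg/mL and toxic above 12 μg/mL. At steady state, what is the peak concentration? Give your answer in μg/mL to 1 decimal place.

Over one 60-h interval, 60/26 ≈ 2.3077 half-lives elapse, leaving f ≈ 0.2020 of each dose.
At steady state, accumulation factor R = 1/(1 − e^(−kτ)) ≈ 1.2531.
Single-dose peak C₀ = D/Vd = 1664/248 ≈ 6.710 μg/mL.
Steady-state peak Cmax,ss = C₀·R ≈ 6.710 × 1.2531 ≈ 8.408 μg/mL.
Peak 8.4 μg/mL vs MTC 12 μg/mL: below toxic threshold.

8.4 μg/mL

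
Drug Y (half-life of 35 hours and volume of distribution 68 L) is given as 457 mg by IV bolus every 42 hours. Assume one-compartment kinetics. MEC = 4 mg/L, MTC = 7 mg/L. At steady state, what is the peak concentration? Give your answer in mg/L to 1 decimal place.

11.9 mg/L

τ/t½ = 42/35 ≈ 1.2, so fraction remaining f = (1/2)^(42/35) ≈ 0.4353.
At steady state, accumulation factor R = 1/(1 − e^(−kτ)) ≈ 1.7709.
Each bolus raises the concentration by D/Vd = 457/68 ≈ 6.721 mg/L.
Steady-state peak Cmax,ss = C₀·R ≈ 6.721 × 1.7709 ≈ 11.902 mg/L.
Peak 11.9 mg/L vs MTC 7 mg/L: exceeds toxic threshold.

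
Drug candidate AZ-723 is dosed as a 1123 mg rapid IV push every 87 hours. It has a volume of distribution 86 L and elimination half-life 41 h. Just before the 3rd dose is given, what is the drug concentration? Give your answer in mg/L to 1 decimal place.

f = (1/2)^(τ/t½) = (1/2)^(87/41) ≈ 0.2297.
C₀ = D/Vd = 1123/86 ≈ 13.058 mg/L.
Before the 3rd dose, 2 doses have been given. Superposition: Cmin = C₀·(f + f²).
≈ 13.058 × (0.2297 + 0.0528) ≈ 13.058 × 0.2825 ≈ 3.689 mg/L.

3.7 mg/L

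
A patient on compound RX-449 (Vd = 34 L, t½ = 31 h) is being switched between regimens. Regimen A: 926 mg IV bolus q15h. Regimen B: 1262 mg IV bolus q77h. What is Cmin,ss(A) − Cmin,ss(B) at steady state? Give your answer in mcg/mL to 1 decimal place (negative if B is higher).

60.3 mcg/mL

Regimen A: f = (1/2)^(15/31) ≈ 0.7151; Cmin,ss = (926/34)·f/(1−f) ≈ 68.361 mcg/mL.
Regimen B: f = (1/2)^(77/31) ≈ 0.1788; Cmin,ss = (1262/34)·f/(1−f) ≈ 8.082 mcg/mL.
Difference ≈ 68.361 − 8.082 ≈ 60.279 mcg/mL.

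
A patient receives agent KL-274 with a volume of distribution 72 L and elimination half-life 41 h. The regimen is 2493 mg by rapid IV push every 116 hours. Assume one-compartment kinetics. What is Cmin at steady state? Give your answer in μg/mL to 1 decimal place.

5.7 μg/mL

k = ln2/t½ = ln2/41 ≈ 0.016906 h⁻¹; fraction remaining f = e^(−kτ) = e^(−0.016906×116) ≈ 0.1407.
At steady state, accumulation factor R = 1/(1 − e^(−kτ)) ≈ 1.1637.
Single-dose peak C₀ = D/Vd = 2493/72 ≈ 34.625 μg/mL.
Steady-state peak Cmax,ss = C₀·R ≈ 34.625 × 1.1637 ≈ 40.293 μg/mL.
Steady-state trough Cmin,ss = Cmax,ss·f ≈ 40.293 × 0.1407 ≈ 5.669 μg/mL.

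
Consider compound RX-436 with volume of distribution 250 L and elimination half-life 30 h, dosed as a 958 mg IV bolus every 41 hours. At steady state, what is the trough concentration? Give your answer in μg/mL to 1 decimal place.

2.4 μg/mL

k = ln2/t½ = ln2/30 ≈ 0.023105 h⁻¹; fraction remaining f = e^(−kτ) = e^(−0.023105×41) ≈ 0.3878.
Single-dose peak C₀ = D/Vd = 958/250 ≈ 3.832 μg/mL.
Steady-state trough Cmin,ss = C₀·f/(1−f) ≈ 3.832 × 0.3878/0.6122 ≈ 2.427 μg/mL.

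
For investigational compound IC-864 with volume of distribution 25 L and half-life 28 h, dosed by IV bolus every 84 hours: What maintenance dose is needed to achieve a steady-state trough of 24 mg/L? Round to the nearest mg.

4200 mg

τ/t½ = 84/28 ≈ 3, so f = (1/2)^(84/28) ≈ 0.125000.
Cmin,ss = (D/Vd)·f/(1−f), so D = Cmin,ss·Vd·(1−f)/f.
D = 24 × 25 × (1−f)/f ≈ 24 × 25 × 7.00000 ≈ 4200.00 mg.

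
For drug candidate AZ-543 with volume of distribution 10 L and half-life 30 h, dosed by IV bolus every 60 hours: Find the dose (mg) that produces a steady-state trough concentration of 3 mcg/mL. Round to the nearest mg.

τ/t½ = 60/30 ≈ 2, so f = (1/2)^(60/30) ≈ 0.250000.
Cmin,ss = (D/Vd)·f/(1−f), so D = Cmin,ss·Vd·(1−f)/f.
D = 3 × 10 × (1−f)/f ≈ 3 × 10 × 3.00000 ≈ 90.00 mg.

90 mg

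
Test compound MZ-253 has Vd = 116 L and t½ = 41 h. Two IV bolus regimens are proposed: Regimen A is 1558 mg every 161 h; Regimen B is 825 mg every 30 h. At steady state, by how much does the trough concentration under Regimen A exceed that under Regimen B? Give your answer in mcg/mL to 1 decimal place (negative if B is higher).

-9.8 mcg/mL

Regimen A: f = (1/2)^(161/41) ≈ 0.0658; Cmin,ss = (1558/116)·f/(1−f) ≈ 0.946 mcg/mL.
Regimen B: f = (1/2)^(30/41) ≈ 0.6022; Cmin,ss = (825/116)·f/(1−f) ≈ 10.766 mcg/mL.
Difference ≈ 0.946 − 10.766 ≈ -9.820 mcg/mL.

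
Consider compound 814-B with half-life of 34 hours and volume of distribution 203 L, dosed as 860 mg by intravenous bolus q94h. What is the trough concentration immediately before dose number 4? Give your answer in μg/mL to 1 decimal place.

f = (1/2)^(τ/t½) = (1/2)^(94/34) ≈ 0.1471.
C₀ = D/Vd = 860/203 ≈ 4.236 μg/mL.
Before the 4th dose, 3 doses have been given. Superposition: Cmin = C₀·(f + f² + … + f^3).
≈ 4.236 × (0.1471 + 0.0216 + 0.0032) ≈ 4.236 × 0.1719 ≈ 0.728 μg/mL.

0.7 μg/mL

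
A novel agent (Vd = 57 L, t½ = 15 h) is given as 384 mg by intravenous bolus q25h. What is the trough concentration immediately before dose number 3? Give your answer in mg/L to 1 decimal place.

f = (1/2)^(τ/t½) = (1/2)^(25/15) ≈ 0.3150.
C₀ = D/Vd = 384/57 ≈ 6.737 mg/L.
Before the 3rd dose, 2 doses have been given. Superposition: Cmin = C₀·(f + f²).
≈ 6.737 × (0.3150 + 0.0992) ≈ 6.737 × 0.4142 ≈ 2.790 mg/L.

2.8 mg/L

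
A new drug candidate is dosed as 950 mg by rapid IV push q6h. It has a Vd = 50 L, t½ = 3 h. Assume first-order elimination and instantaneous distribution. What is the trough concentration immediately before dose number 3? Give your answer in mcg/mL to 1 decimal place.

f = (1/2)^(τ/t½) = (1/2)^(6/3) ≈ 0.2500.
C₀ = D/Vd = 950/50 ≈ 19.000 mcg/mL.
Before the 3rd dose, 2 doses have been given. Superposition: Cmin = C₀·(f + f²).
≈ 19.000 × (0.2500 + 0.0625) ≈ 19.000 × 0.3125 ≈ 5.938 mcg/mL.

5.9 mcg/mL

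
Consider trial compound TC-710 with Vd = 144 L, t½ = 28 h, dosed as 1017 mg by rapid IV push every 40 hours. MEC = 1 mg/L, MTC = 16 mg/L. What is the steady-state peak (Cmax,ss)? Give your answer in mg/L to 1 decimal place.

Over one 40-h interval, 40/28 ≈ 1.4286 half-lives elapse, leaving f ≈ 0.3715 of each dose.
Accumulation ratio R = 1/(1 − f) ≈ 1/0.6285 ≈ 1.5911.
Single-dose peak C₀ = D/Vd = 1017/144 ≈ 7.062 mg/L.
Steady-state peak Cmax,ss = C₀·R ≈ 7.062 × 1.5911 ≈ 11.236 mg/L.
Peak 11.2 mg/L vs MTC 16 mg/L: below toxic threshold.

11.2 mg/L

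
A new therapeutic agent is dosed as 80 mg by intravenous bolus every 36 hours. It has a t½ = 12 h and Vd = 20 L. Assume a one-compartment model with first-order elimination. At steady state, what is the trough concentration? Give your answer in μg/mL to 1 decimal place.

τ = 36 h = 3 half-lives, so f = (1/2)^3 = 0.125.
Accumulation ratio R = 1/(1 − f) = 1/0.875 = 8/7.
Single-dose peak C₀ = D/Vd = 80/20 = 4 μg/mL.
Steady-state peak Cmax,ss = C₀·R = 4 × 8/7 ≈ 4.571 μg/mL.
Steady-state trough Cmin,ss = Cmax,ss·f ≈ 4.571 × 0.125 ≈ 0.571 μg/mL.

0.6 μg/mL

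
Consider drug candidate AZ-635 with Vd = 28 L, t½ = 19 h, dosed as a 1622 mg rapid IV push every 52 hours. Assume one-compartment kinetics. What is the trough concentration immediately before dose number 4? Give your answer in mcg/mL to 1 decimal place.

f = (1/2)^(τ/t½) = (1/2)^(52/19) ≈ 0.1500.
C₀ = D/Vd = 1622/28 ≈ 57.929 mcg/mL.
Before the 4th dose, 3 doses have been given. Superposition: Cmin = C₀·(f + f² + … + f^3).
≈ 57.929 × (0.1500 + 0.0225 + 0.0034) ≈ 57.929 × 0.1759 ≈ 10.190 mcg/mL.

10.2 mcg/mL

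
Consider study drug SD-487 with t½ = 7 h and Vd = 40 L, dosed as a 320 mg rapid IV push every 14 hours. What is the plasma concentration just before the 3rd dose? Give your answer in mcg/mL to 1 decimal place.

f = (1/2)^(τ/t½) = (1/2)^(14/7) ≈ 0.2500.
C₀ = D/Vd = 320/40 ≈ 8.000 mcg/mL.
Before the 3rd dose, 2 doses have been given. Superposition: Cmin = C₀·(f + f²).
≈ 8.000 × (0.2500 + 0.0625) ≈ 8.000 × 0.3125 ≈ 2.500 mcg/mL.

2.5 mcg/mL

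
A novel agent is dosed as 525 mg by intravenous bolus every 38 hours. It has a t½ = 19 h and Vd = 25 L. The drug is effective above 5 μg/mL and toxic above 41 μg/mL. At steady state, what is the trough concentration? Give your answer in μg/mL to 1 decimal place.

7.0 μg/mL

τ = 38 h = 2 half-lives, so f = (1/2)^2 = 0.25.
At steady state, R = 1/(1 − 0.25) = 4/3.
Single-dose peak C₀ = D/Vd = 525/25 = 21 μg/mL.
Steady-state peak Cmax,ss = C₀·R = 21 × 4/3 ≈ 28.000 μg/mL.
Steady-state trough Cmin,ss = Cmax,ss·f ≈ 28.000 × 0.25 ≈ 7.000 μg/mL.
Trough 7.0 μg/mL vs MEC 5 μg/mL: adequate.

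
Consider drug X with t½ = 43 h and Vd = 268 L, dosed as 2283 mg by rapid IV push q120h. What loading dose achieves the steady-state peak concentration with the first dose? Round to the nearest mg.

2669 mg

f = (1/2)^(120/43) ≈ 0.144516; accumulation ratio R = 1/(1−f) ≈ 1.16893.
Loading dose to hit Cmax,ss on first dose: D_load = D_maint·R ≈ 2283 × 1.16893 ≈ 2668.67 mg.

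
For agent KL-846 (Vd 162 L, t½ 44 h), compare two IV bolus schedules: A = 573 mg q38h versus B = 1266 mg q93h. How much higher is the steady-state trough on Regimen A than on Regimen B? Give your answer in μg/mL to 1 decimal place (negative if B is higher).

2.0 μg/mL

Regimen A: f = (1/2)^(38/44) ≈ 0.5496; Cmin,ss = (573/162)·f/(1−f) ≈ 4.316 μg/mL.
Regimen B: f = (1/2)^(93/44) ≈ 0.2311; Cmin,ss = (1266/162)·f/(1−f) ≈ 2.349 μg/mL.
Difference ≈ 4.316 − 2.349 ≈ 1.967 μg/mL.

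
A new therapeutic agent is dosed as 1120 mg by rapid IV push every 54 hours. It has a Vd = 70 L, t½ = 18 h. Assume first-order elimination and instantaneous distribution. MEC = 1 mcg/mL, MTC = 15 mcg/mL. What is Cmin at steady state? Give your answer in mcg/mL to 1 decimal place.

2.3 mcg/mL

The dosing interval is 3 half-lives, so f = 2^(−3) = 0.125.
Accumulation ratio R = 1/(1 − f) = 1/0.875 = 8/7.
Single-dose peak C₀ = D/Vd = 1120/70 = 16 mcg/mL.
Steady-state peak Cmax,ss = C₀·R = 16 × 8/7 ≈ 18.286 mcg/mL.
Steady-state trough Cmin,ss = Cmax,ss·f ≈ 18.286 × 0.125 ≈ 2.286 mcg/mL.
Trough 2.3 mcg/mL vs MEC 1 mcg/mL: adequate.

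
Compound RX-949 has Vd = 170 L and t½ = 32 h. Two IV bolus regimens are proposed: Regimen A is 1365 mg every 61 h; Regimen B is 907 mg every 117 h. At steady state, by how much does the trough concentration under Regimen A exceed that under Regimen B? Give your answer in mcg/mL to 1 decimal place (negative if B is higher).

2.5 mcg/mL

Regimen A: f = (1/2)^(61/32) ≈ 0.2668; Cmin,ss = (1365/170)·f/(1−f) ≈ 2.922 mcg/mL.
Regimen B: f = (1/2)^(117/32) ≈ 0.0793; Cmin,ss = (907/170)·f/(1−f) ≈ 0.460 mcg/mL.
Difference ≈ 2.922 − 0.460 ≈ 2.462 mcg/mL.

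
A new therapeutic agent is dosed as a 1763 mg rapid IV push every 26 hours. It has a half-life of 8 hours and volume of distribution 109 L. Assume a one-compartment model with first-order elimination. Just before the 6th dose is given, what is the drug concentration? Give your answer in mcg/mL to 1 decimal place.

1.9 mcg/mL

f = (1/2)^(τ/t½) = (1/2)^(26/8) ≈ 0.1051.
C₀ = D/Vd = 1763/109 ≈ 16.174 mcg/mL.
Before the 6th dose, 5 doses have been given. Superposition: Cmin = C₀·(f + f² + … + f^5).
≈ 16.174 × (0.1051 + 0.0110 + 0.0012 + 0.0001 + 0.0000) ≈ 16.174 × 0.1174 ≈ 1.899 mcg/mL.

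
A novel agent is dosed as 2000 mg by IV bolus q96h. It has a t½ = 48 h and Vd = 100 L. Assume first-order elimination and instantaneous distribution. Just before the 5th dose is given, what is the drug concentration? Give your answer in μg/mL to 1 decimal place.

f = (1/2)^(τ/t½) = (1/2)^(96/48) ≈ 0.2500.
C₀ = D/Vd = 2000/100 ≈ 20.000 μg/mL.
Before the 5th dose, 4 doses have been given. Superposition: Cmin = C₀·(f + f² + … + f^4).
≈ 20.000 × (0.2500 + 0.0625 + 0.0156 + 0.0039) ≈ 20.000 × 0.3320 ≈ 6.640 μg/mL.

6.6 μg/mL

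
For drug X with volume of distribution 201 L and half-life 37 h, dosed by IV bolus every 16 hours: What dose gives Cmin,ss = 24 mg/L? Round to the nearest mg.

τ/t½ = 16/37 ≈ 0.43243, so f = (1/2)^(16/37) ≈ 0.741011.
Cmin,ss = (D/Vd)·f/(1−f), so D = Cmin,ss·Vd·(1−f)/f.
D = 24 × 201 × (1−f)/f ≈ 24 × 201 × 0.34951 ≈ 1686.04 mg.

1686 mg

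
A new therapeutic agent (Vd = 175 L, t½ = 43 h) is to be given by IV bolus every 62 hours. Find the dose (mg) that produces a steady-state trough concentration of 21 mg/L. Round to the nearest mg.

τ/t½ = 62/43 ≈ 1.4419, so f = (1/2)^(62/43) ≈ 0.368092.
Cmin,ss = (D/Vd)·f/(1−f), so D = Cmin,ss·Vd·(1−f)/f.
D = 21 × 175 × (1−f)/f ≈ 21 × 175 × 1.71671 ≈ 6308.91 mg.

6309 mg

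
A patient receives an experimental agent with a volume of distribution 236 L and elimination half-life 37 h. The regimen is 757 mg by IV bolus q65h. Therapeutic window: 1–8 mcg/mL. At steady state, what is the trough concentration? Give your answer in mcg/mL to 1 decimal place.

k = ln2/t½ = ln2/37 ≈ 0.018734 h⁻¹; fraction remaining f = e^(−kτ) = e^(−0.018734×65) ≈ 0.2959.
Single-dose peak C₀ = D/Vd = 757/236 ≈ 3.208 mcg/mL.
Steady-state trough Cmin,ss = C₀·f/(1−f) ≈ 3.208 × 0.2959/0.7041 ≈ 1.348 mcg/mL.
Trough 1.3 mcg/mL vs MEC 1 mcg/mL: adequate.

1.3 mcg/mL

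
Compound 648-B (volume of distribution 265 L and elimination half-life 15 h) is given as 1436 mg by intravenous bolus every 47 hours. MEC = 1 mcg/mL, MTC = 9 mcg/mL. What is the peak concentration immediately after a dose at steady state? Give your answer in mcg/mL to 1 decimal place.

6.1 mcg/mL

τ/t½ = 47/15 ≈ 3.1333, so fraction remaining f = (1/2)^(47/15) ≈ 0.1140.
Accumulation ratio R = 1/(1 − f) ≈ 1/0.8860 ≈ 1.1287.
Each bolus raises the concentration by D/Vd = 1436/265 ≈ 5.419 mcg/mL.
Cmax,ss = C₀/(1 − f) ≈ 5.419/0.8860 ≈ 6.116 mcg/mL.
Peak 6.1 mcg/mL vs MTC 9 mcg/mL: below toxic threshold.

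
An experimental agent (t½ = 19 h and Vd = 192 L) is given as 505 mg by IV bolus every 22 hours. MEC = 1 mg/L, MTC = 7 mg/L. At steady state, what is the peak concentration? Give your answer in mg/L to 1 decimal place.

4.8 mg/L

Over one 22-h interval, 22/19 ≈ 1.1579 half-lives elapse, leaving f ≈ 0.4482 of each dose.
Accumulation ratio R = 1/(1 − f) ≈ 1/0.5518 ≈ 1.8123.
Single-dose peak C₀ = D/Vd = 505/192 ≈ 2.630 mg/L.
Steady-state peak Cmax,ss = C₀·R ≈ 2.630 × 1.8123 ≈ 4.766 mg/L.
Peak 4.8 mg/L vs MTC 7 mg/L: below toxic threshold.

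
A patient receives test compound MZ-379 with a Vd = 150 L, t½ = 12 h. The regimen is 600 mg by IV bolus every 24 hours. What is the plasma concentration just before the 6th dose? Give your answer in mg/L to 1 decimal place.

f = (1/2)^(τ/t½) = (1/2)^(24/12) ≈ 0.2500.
C₀ = D/Vd = 600/150 ≈ 4.000 mg/L.
Before the 6th dose, 5 doses have been given. Superposition: Cmin = C₀·(f + f² + … + f^5).
≈ 4.000 × (0.2500 + 0.0625 + 0.0156 + 0.0039 + 0.0010) ≈ 4.000 × 0.3330 ≈ 1.332 mg/L.

1.3 mg/L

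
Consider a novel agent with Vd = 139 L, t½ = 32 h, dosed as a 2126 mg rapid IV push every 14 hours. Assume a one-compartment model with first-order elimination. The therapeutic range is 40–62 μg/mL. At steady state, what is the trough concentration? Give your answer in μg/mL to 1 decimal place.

43.2 μg/mL

k = ln2/t½ = ln2/32 ≈ 0.021661 h⁻¹; fraction remaining f = e^(−kτ) = e^(−0.021661×14) ≈ 0.7384.
At steady state, accumulation factor R = 1/(1 − e^(−kτ)) ≈ 3.8226.
Each bolus raises the concentration by D/Vd = 2126/139 ≈ 15.295 μg/mL.
Cmax,ss = C₀/(1 − f) ≈ 15.295/0.2616 ≈ 58.467 μg/mL.
One interval later, Cmin,ss = Cmax,ss·e^(−kτ) ≈ 58.467 × 0.7384 ≈ 43.172 μg/mL.
Trough 43.2 μg/mL vs MEC 40 μg/mL: adequate.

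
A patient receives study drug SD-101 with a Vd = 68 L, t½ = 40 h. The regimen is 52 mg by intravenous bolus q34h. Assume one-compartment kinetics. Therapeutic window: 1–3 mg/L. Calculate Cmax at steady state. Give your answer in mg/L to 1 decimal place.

1.7 mg/L

Over one 34-h interval, 34/40 ≈ 0.85 half-lives elapse, leaving f ≈ 0.5548 of each dose.
At steady state, accumulation factor R = 1/(1 − e^(−kτ)) ≈ 2.2462.
Each bolus raises the concentration by D/Vd = 52/68 ≈ 0.765 mg/L.
Steady-state peak Cmax,ss = C₀·R ≈ 0.765 × 2.2462 ≈ 1.718 mg/L.
Peak 1.7 mg/L vs MTC 3 mg/L: below toxic threshold.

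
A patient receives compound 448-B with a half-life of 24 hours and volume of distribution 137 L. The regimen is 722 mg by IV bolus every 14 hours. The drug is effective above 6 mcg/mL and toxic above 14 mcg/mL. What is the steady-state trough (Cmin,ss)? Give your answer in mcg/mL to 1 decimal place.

10.6 mcg/mL

τ/t½ = 14/24 ≈ 0.58333, so fraction remaining f = (1/2)^(14/24) ≈ 0.6674.
Single-dose peak C₀ = D/Vd = 722/137 ≈ 5.270 mcg/mL.
Steady-state trough Cmin,ss = C₀·f/(1−f) ≈ 5.270 × 0.6674/0.3326 ≈ 10.575 mcg/mL.
Trough 10.6 mcg/mL vs MEC 6 mcg/mL: adequate.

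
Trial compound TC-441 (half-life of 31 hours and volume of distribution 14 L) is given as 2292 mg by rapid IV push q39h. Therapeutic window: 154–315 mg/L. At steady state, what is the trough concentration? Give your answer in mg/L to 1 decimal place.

117.6 mg/L

k = ln2/t½ = ln2/31 ≈ 0.022360 h⁻¹; fraction remaining f = e^(−kτ) = e^(−0.022360×39) ≈ 0.4181.
At steady state, accumulation factor R = 1/(1 − e^(−kτ)) ≈ 1.7185.
Single-dose peak C₀ = D/Vd = 2292/14 ≈ 163.714 mg/L.
Cmax,ss = C₀/(1 − f) ≈ 163.714/0.5819 ≈ 281.344 mg/L.
One interval later, Cmin,ss = Cmax,ss·e^(−kτ) ≈ 281.344 × 0.4181 ≈ 117.630 mg/L.
Trough 117.6 mg/L vs MEC 154 mg/L: subtherapeutic.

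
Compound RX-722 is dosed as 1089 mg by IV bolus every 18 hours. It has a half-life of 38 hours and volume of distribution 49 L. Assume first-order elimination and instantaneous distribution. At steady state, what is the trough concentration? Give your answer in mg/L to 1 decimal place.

k = ln2/t½ = ln2/38 ≈ 0.018241 h⁻¹; fraction remaining f = e^(−kτ) = e^(−0.018241×18) ≈ 0.7201.
Single-dose peak C₀ = D/Vd = 1089/49 ≈ 22.224 mg/L.
Steady-state trough Cmin,ss = C₀·f/(1−f) ≈ 22.224 × 0.7201/0.2799 ≈ 57.176 mg/L.

57.2 mg/L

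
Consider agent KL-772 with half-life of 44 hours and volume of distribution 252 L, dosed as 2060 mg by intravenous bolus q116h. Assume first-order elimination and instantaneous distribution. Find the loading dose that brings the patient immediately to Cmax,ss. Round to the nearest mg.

f = (1/2)^(116/44) ≈ 0.160833; accumulation ratio R = 1/(1−f) ≈ 1.19166.
Loading dose to hit Cmax,ss on first dose: D_load = D_maint·R ≈ 2060 × 1.19166 ≈ 2454.82 mg.

2455 mg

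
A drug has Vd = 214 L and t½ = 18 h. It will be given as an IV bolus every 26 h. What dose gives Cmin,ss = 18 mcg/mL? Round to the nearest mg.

τ/t½ = 26/18 ≈ 1.4444, so f = (1/2)^(26/18) ≈ 0.367434.
Cmin,ss = (D/Vd)·f/(1−f), so D = Cmin,ss·Vd·(1−f)/f.
D = 18 × 214 × (1−f)/f ≈ 18 × 214 × 1.72158 ≈ 6631.53 mg.

6632 mg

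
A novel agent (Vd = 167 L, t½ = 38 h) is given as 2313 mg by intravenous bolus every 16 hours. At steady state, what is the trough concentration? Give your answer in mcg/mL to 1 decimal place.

40.9 mcg/mL

τ/t½ = 16/38 ≈ 0.42105, so fraction remaining f = (1/2)^(16/38) ≈ 0.7469.
Accumulation ratio R = 1/(1 − f) ≈ 1/0.2531 ≈ 3.9510.
Single-dose peak C₀ = D/Vd = 2313/167 ≈ 13.850 mcg/mL.
Steady-state peak Cmax,ss = C₀·R ≈ 13.850 × 3.9510 ≈ 54.721 mcg/mL.
Steady-state trough Cmin,ss = Cmax,ss·f ≈ 54.721 × 0.7469 ≈ 40.871 mcg/mL.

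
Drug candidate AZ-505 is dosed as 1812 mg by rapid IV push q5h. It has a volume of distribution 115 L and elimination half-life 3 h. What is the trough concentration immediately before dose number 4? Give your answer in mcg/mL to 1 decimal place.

7.0 mcg/mL

f = (1/2)^(τ/t½) = (1/2)^(5/3) ≈ 0.3150.
C₀ = D/Vd = 1812/115 ≈ 15.757 mcg/mL.
Before the 4th dose, 3 doses have been given. Superposition: Cmin = C₀·(f + f² + … + f^3).
≈ 15.757 × (0.3150 + 0.0992 + 0.0313) ≈ 15.757 × 0.4455 ≈ 7.020 mcg/mL.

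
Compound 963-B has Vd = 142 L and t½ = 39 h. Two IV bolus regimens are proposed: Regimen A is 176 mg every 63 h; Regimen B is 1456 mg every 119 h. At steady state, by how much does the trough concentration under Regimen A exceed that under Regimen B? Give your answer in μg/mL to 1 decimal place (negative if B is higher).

Regimen A: f = (1/2)^(63/39) ≈ 0.3264; Cmin,ss = (176/142)·f/(1−f) ≈ 0.601 μg/mL.
Regimen B: f = (1/2)^(119/39) ≈ 0.1206; Cmin,ss = (1456/142)·f/(1−f) ≈ 1.406 μg/mL.
Difference ≈ 0.601 − 1.406 ≈ -0.805 μg/mL.

-0.8 μg/mL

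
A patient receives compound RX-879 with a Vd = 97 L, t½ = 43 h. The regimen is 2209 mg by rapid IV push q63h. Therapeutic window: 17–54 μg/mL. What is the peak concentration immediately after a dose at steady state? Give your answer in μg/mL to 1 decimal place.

τ/t½ = 63/43 ≈ 1.4651, so fraction remaining f = (1/2)^(63/43) ≈ 0.3622.
At steady state, accumulation factor R = 1/(1 − e^(−kτ)) ≈ 1.5679.
Each bolus raises the concentration by D/Vd = 2209/97 ≈ 22.773 μg/mL.
Steady-state peak Cmax,ss = C₀·R ≈ 22.773 × 1.5679 ≈ 35.706 μg/mL.
Peak 35.7 μg/mL vs MTC 54 μg/mL: below toxic threshold.

35.7 μg/mL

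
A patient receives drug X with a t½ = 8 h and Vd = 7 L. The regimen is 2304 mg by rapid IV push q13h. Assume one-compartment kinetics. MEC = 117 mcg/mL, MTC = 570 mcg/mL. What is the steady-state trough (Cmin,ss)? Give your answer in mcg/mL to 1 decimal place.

157.9 mcg/mL

τ/t½ = 13/8 ≈ 1.625, so fraction remaining f = (1/2)^(13/8) ≈ 0.3242.
Each bolus raises the concentration by D/Vd = 2304/7 ≈ 329.143 mcg/mL.
Steady-state trough Cmin,ss = C₀·f/(1−f) ≈ 329.143 × 0.3242/0.6758 ≈ 157.899 mcg/mL.
Trough 157.9 mcg/mL vs MEC 117 mcg/mL: adequate.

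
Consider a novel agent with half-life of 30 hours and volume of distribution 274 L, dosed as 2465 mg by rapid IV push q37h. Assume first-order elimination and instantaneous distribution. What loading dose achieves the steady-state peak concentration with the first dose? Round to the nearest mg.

4289 mg

f = (1/2)^(37/30) ≈ 0.425334; accumulation ratio R = 1/(1−f) ≈ 1.74014.
Loading dose to hit Cmax,ss on first dose: D_load = D_maint·R ≈ 2465 × 1.74014 ≈ 4289.45 mg.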